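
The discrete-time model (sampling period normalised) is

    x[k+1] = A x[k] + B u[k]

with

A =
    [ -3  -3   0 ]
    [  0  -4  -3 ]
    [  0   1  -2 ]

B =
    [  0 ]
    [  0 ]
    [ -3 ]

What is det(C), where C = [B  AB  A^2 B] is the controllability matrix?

-729

AB = [[0], [9], [6]]
A^2B = [[-27], [-54], [-3]]
Controllability matrix C = [B  AB  A^2B] = [[0, 0, -27], [0, 9, -54], [-3, 6, -3]]
Expanding along the first row, det(C) = 0·(9·(-3) - (-54)·6) - 0·(0·(-3) - (-54)·(-3)) + (-27)·(0·6 - 9·(-3)) = 0·297 - 0·(-162) + (-27)·27 = -729
Since det(C) ≠ 0, rank(C) = 3 and the system is completely controllable.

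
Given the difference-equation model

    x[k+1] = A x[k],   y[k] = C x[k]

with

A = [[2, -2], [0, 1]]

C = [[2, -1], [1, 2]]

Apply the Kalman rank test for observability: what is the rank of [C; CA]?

2

CA = [[4, -5], [2, 0]]
Observability matrix O = [C; CA] = [[2, -1], [1, 2], [4, -5], [2, 0]]
Take the 2×2 submatrix of O formed by rows 1, 2: [[2, -1], [1, 2]]. Its determinant is 2·2 - (-1)·1 = 4 - (-1) = 5 ≠ 0.
So rank(O) ≥ 2; since O has 2 columns, rank(O) = 2.
rank(O) = 2 = n, so the pair (A, C) is completely observable.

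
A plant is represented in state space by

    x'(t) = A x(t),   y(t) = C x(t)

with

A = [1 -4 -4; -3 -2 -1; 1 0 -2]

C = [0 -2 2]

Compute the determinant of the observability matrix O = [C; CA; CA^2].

-1128

CA = [[8, 4, -2]]
CA^2 = [[-6, -40, -32]]
Observability matrix O = [C; CA; CA^2] = [[0, -2, 2], [8, 4, -2], [-6, -40, -32]]
Expanding along the first row, det(O) = 0·(4·(-32) - (-2)·(-40)) - (-2)·(8·(-32) - (-2)·(-6)) + 2·(8·(-40) - 4·(-6)) = 0·(-208) - (-2)·(-268) + 2·(-296) = -1128
Since det(O) ≠ 0, rank(O) = 3 and the system is completely observable.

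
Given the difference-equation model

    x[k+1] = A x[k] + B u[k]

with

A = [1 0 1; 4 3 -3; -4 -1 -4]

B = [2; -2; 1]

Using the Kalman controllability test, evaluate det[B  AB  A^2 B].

AB = [[3], [-1], [-10]]
A^2B = [[-7], [39], [29]]
Controllability matrix C = [B  AB  A^2B] = [[2, 3, -7], [-2, -1, 39], [1, -10, 29]]
Expanding along the first row, det(C) = 2·((-1)·29 - 39·(-10)) - 3·((-2)·29 - 39·1) + (-7)·((-2)·(-10) - (-1)·1) = 2·361 - 3·(-97) + (-7)·21 = 866
Since det(C) ≠ 0, rank(C) = 3 and the system is completely controllable.

866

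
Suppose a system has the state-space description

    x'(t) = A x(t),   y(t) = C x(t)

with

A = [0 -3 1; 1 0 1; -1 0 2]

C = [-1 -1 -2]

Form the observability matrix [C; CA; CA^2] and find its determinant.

148

CA = [[1, 3, -6]]
CA^2 = [[9, -3, -8]]
Observability matrix O = [C; CA; CA^2] = [[-1, -1, -2], [1, 3, -6], [9, -3, -8]]
Expanding along the first row, det(O) = (-1)·(3·(-8) - (-6)·(-3)) - (-1)·(1·(-8) - (-6)·9) + (-2)·(1·(-3) - 3·9) = (-1)·(-42) - (-1)·46 + (-2)·(-30) = 148
Since det(O) ≠ 0, rank(O) = 3 and the system is completely observable.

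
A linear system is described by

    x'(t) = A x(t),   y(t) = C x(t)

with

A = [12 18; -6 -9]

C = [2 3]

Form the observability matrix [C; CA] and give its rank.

CA = [[6, 9]]
Observability matrix O = [C; CA] = [[2, 3], [6, 9]]
Every row of O is a scalar multiple of row 1 = [2, 3] (multipliers 1, 3), so the rows span a one-dimensional space.
O ≠ 0, hence rank(O) = 1.
rank(O) = 1 < n = 2, so the pair (A, C) is not completely observable.

1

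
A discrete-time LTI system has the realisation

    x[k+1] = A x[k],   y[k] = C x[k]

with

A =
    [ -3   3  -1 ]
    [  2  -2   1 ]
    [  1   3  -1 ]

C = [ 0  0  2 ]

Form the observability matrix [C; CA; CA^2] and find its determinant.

CA = [[2, 6, -2]]
CA^2 = [[4, -12, 6]]
Observability matrix O = [C; CA; CA^2] = [[0, 0, 2], [2, 6, -2], [4, -12, 6]]
Expanding along the first row, det(O) = 0·(6·6 - (-2)·(-12)) - 0·(2·6 - (-2)·4) + 2·(2·(-12) - 6·4) = 0·12 - 0·20 + 2·(-48) = -96
Since det(O) ≠ 0, rank(O) = 3 and the system is completely observable.

-96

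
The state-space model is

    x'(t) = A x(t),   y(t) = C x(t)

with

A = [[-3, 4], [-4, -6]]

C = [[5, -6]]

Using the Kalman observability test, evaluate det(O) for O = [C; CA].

334

CA = [[9, 56]]
Observability matrix O = [C; CA] = [[5, -6], [9, 56]]
det(O) = 5·56 - (-6)·9 = 280 - (-54) = 334
Since det(O) ≠ 0, rank(O) = 2 and the system is completely observable.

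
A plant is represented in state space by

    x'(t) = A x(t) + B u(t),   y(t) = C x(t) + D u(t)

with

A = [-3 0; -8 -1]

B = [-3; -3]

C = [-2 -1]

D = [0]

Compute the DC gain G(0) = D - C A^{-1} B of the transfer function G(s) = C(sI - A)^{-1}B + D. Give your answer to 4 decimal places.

G(0) = C(-A)^{-1}B + D = -C A^{-1} B + D.
det A = 3, so A^{-1} = (1/3)·adj(A) = [[-1/3, 0], [8/3, -1]]
A^{-1} B = [1, -5]^T
C A^{-1} B = 3
G(0) = D - C A^{-1} B = 0 - (3) = -3

-3.0000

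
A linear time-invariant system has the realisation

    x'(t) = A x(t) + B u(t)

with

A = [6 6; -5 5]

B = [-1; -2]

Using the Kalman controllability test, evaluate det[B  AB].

AB = [[-18], [-5]]
Controllability matrix C = [B  AB] = [[-1, -18], [-2, -5]]
det(C) = (-1)·(-5) - (-18)·(-2) = 5 - 36 = -31
Since det(C) ≠ 0, rank(C) = 2 and the system is completely controllable.

-31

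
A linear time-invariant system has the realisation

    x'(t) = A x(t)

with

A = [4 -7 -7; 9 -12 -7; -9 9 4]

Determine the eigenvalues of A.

det(sI - A) = s^3 - (tr A)s^2 + (M11 + M22 + M33)s - det A, where Mii is the 2×2 principal minor of A obtained by deleting row i and column i.
tr A = 4 + (-12) + 4 = -4; M11 = (-12)·4 - (-7)·9 = -48 - (-63) = 15; M22 = 4·4 - (-7)·(-9) = 16 - 63 = -47; M33 = 4·(-12) - (-7)·9 = -48 - (-63) = 15; sum of minors = -17.
det A = 4·((-12)·4 - (-7)·9) - (-7)·(9·4 - (-7)·(-9)) + (-7)·(9·9 - (-12)·(-9)) = 4·15 - (-7)·(-27) + (-7)·(-27) = 60.
So p(s) = det(sI - A) = s^3 + 4s^2 - 17s - 60.
Rational-root test: any integer root divides -60. Testing small divisors, s = -3 works: p(-3) = -27 + 36 + 51 + (-60) = 0, so (s + 3) is a factor.
Dividing, p(s) = (s + 3)(s^2 + s - 20).
Factor s^2 + s - 20: two numbers with sum -1 and product -20 are 4 and -5, so s^2 + s - 20 = (s - 4)(s + 5).
Hence p(s) = (s - 4) (s + 3) (s + 5), with roots -5, -3, 4.
At least one eigenvalue has non-negative real part, so the system is not asymptotically stable.

-5, -3, 4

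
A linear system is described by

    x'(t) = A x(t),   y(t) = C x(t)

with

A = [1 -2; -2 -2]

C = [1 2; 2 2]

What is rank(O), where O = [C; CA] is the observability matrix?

2

CA = [[-3, -6], [-2, -8]]
Observability matrix O = [C; CA] = [[1, 2], [2, 2], [-3, -6], [-2, -8]]
Take the 2×2 submatrix of O formed by rows 1, 2: [[1, 2], [2, 2]]. Its determinant is 1·2 - 2·2 = 2 - 4 = -2 ≠ 0.
So rank(O) ≥ 2; since O has 2 columns, rank(O) = 2.
rank(O) = 2 = n, so the pair (A, C) is completely observable.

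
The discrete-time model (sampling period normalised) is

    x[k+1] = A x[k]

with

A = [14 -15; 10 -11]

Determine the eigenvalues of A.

-1, 4

det(zI - A) = z^2 - (tr A)z + det A, with tr A = 14 + (-11) = 3 and det A = 14·(-11) - (-15)·10 = -154 - (-150) = -4.
So p(z) = det(zI - A) = z^2 - 3z - 4.
Factor z^2 - 3z - 4: two numbers with sum 3 and product -4 are 4 and -1, so z^2 - 3z - 4 = (z - 4)(z + 1).
Hence p(z) = (z - 4) (z + 1), with roots -1, 4.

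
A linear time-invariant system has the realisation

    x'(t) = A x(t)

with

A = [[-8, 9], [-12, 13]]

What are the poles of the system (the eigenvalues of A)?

1, 4

det(sI - A) = s^2 - (tr A)s + det A, with tr A = (-8) + 13 = 5 and det A = (-8)·13 - 9·(-12) = -104 - (-108) = 4.
So p(s) = det(sI - A) = s^2 - 5s + 4.
Factor s^2 - 5s + 4: two numbers with sum 5 and product 4 are 4 and 1, so s^2 - 5s + 4 = (s - 4)(s - 1).
Hence p(s) = (s - 4) (s - 1), with roots 1, 4.
At least one eigenvalue has non-negative real part, so the system is not asymptotically stable.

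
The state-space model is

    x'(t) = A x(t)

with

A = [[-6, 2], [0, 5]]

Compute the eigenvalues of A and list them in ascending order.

-6, 5

det(sI - A) = s^2 - (tr A)s + det A, with tr A = (-6) + 5 = -1 and det A = (-6)·5 - 2·0 = -30 - 0 = -30.
So p(s) = det(sI - A) = s^2 + s - 30.
Factor s^2 + s - 30: two numbers with sum -1 and product -30 are 5 and -6, so s^2 + s - 30 = (s - 5)(s + 6).
Hence p(s) = (s - 5) (s + 6), with roots -6, 5.
At least one eigenvalue has non-negative real part, so the system is not asymptotically stable.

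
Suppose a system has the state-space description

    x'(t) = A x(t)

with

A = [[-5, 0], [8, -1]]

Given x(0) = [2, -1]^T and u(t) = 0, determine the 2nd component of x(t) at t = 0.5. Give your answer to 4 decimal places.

det(sI - A) = s^2 - (tr A)s + det A, with tr A = (-5) + (-1) = -6 and det A = (-5)·(-1) - 0·8 = 5 - 0 = 5.
So p(s) = det(sI - A) = s^2 + 6s + 5.
Factor s^2 + 6s + 5: two numbers with sum -6 and product 5 are -1 and -5, so s^2 + 6s + 5 = (s + 1)(s + 5).
Hence p(s) = (s + 1) (s + 5), with roots -5, -1.
The eigenvalues -5, -1 are distinct and real, so A is diagonalisable and x(t) = e^{At} x(0) = V diag(e^{λ_i t}) V^{-1} x(0), where the columns of V are the eigenvectors.
λ = -5: A - (-5)I = [[0, 0], [8, 4]]. Row 2 gives 8·v1 + 4·v2 = 0, so take v_1 = [1, -2]^T.
λ = -1: A - (-1)I = [[-4, 0], [8, 0]]. Row 1 gives (-4)·v1 + 0·v2 = 0, so take v_2 = [0, 1]^T.
V = [v_1 v_2] = [[1, 0], [-2, 1]] has det V = 1, so V^{-1} = adj(V)/det V = [[1, 0], [2, 1]].
Modal coordinates z(0) = V^{-1} x(0): 1·2 + 0·(-1) = 2; 2·2 + 1·(-1) = 3; so z(0) = [2, 3]^T.
x_2(t) = Σ_i (v_i)_2 · z_i(0) · e^{λ_i t} (row 2 of V times the modal terms).
x_2(0.5) = (-2)·2·e^{-5·0.5} + 1·3·e^{-1·0.5} = (-4)·0.082085 + 3·0.606531 = 1.4913.

1.4913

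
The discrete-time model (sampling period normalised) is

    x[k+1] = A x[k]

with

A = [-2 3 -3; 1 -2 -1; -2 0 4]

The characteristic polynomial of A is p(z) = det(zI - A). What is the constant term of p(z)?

Expand det(zI - A) for the 3×3 matrix.
p(z) = z^3 - 21z - 22.
(Check: constant term = det(-A) = (-1)^3 det A = -22; coefficient of z^2 = -tr A = 0.)
The constant term is -22.

-22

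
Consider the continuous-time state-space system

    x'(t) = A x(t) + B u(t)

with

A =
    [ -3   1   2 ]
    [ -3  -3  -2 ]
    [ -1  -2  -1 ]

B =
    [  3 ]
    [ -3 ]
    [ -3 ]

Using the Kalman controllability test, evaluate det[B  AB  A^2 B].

864

AB = [[-18], [6], [6]]
A^2B = [[72], [24], [0]]
Controllability matrix C = [B  AB  A^2B] = [[3, -18, 72], [-3, 6, 24], [-3, 6, 0]]
Expanding along the first row, det(C) = 3·(6·0 - 24·6) - (-18)·((-3)·0 - 24·(-3)) + 72·((-3)·6 - 6·(-3)) = 3·(-144) - (-18)·72 + 72·0 = 864
Since det(C) ≠ 0, rank(C) = 3 and the system is completely controllable.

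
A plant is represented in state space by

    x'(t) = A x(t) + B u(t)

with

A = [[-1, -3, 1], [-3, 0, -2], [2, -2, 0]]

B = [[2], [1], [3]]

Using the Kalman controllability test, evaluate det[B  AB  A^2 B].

1060

AB = [[-2], [-12], [2]]
A^2B = [[40], [2], [20]]
Controllability matrix C = [B  AB  A^2B] = [[2, -2, 40], [1, -12, 2], [3, 2, 20]]
Expanding along the first row, det(C) = 2·((-12)·20 - 2·2) - (-2)·(1·20 - 2·3) + 40·(1·2 - (-12)·3) = 2·(-244) - (-2)·14 + 40·38 = 1060
Since det(C) ≠ 0, rank(C) = 3 and the system is completely controllable.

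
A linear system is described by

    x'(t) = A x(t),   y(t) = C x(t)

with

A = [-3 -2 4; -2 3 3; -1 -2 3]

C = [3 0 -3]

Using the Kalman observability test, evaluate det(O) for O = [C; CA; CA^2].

CA = [[-6, 0, 3]]
CA^2 = [[15, 6, -15]]
Observability matrix O = [C; CA; CA^2] = [[3, 0, -3], [-6, 0, 3], [15, 6, -15]]
Expanding along the first row, det(O) = 3·(0·(-15) - 3·6) - 0·((-6)·(-15) - 3·15) + (-3)·((-6)·6 - 0·15) = 3·(-18) - 0·45 + (-3)·(-36) = 54
Since det(O) ≠ 0, rank(O) = 3 and the system is completely observable.

54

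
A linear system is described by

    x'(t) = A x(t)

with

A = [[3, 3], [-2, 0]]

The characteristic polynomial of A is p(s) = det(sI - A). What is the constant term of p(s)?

6

For a 2×2 matrix, det(sI - A) = s^2 - (tr A)s + det A.
tr A = 3, det A = 6.
So p(s) = s^2 - 3s + 6.
The constant term is 6.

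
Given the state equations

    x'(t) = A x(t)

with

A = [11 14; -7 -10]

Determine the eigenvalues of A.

det(sI - A) = s^2 - (tr A)s + det A, with tr A = 11 + (-10) = 1 and det A = 11·(-10) - 14·(-7) = -110 - (-98) = -12.
So p(s) = det(sI - A) = s^2 - s - 12.
Factor s^2 - s - 12: two numbers with sum 1 and product -12 are 4 and -3, so s^2 - s - 12 = (s - 4)(s + 3).
Hence p(s) = (s - 4) (s + 3), with roots -3, 4.
At least one eigenvalue has non-negative real part, so the system is not asymptotically stable.

-3, 4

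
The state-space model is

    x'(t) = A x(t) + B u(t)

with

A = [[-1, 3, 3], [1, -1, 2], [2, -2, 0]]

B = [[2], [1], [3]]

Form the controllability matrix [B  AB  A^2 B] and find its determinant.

AB = [[10], [7], [2]]
A^2B = [[17], [7], [6]]
Controllability matrix C = [B  AB  A^2B] = [[2, 10, 17], [1, 7, 7], [3, 2, 6]]
Expanding along the first row, det(C) = 2·(7·6 - 7·2) - 10·(1·6 - 7·3) + 17·(1·2 - 7·3) = 2·28 - 10·(-15) + 17·(-19) = -117
Since det(C) ≠ 0, rank(C) = 3 and the system is completely controllable.

-117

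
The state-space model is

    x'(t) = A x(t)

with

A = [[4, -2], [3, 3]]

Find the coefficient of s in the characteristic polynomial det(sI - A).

-7

For a 2×2 matrix, det(sI - A) = s^2 - (tr A)s + det A.
tr A = 7, det A = 18.
So p(s) = s^2 - 7s + 18.
The coefficient of s is -7.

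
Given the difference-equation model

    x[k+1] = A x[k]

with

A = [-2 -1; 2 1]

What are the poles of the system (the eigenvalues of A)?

-1, 0

det(zI - A) = z^2 - (tr A)z + det A, with tr A = (-2) + 1 = -1 and det A = (-2)·1 - (-1)·2 = -2 - (-2) = 0.
So p(z) = det(zI - A) = z^2 + z.
Factor z^2 + z: two numbers with sum -1 and product 0 are 0 and -1, so z^2 + z = z(z + 1).
Hence p(z) = z (z + 1), with roots -1, 0.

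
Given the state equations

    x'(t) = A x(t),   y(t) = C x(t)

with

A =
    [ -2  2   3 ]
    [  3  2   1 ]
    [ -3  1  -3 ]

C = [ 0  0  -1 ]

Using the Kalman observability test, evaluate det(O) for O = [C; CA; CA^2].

-3

CA = [[3, -1, 3]]
CA^2 = [[-18, 7, -1]]
Observability matrix O = [C; CA; CA^2] = [[0, 0, -1], [3, -1, 3], [-18, 7, -1]]
Expanding along the first row, det(O) = 0·((-1)·(-1) - 3·7) - 0·(3·(-1) - 3·(-18)) + (-1)·(3·7 - (-1)·(-18)) = 0·(-20) - 0·51 + (-1)·3 = -3
Since det(O) ≠ 0, rank(O) = 3 and the system is completely observable.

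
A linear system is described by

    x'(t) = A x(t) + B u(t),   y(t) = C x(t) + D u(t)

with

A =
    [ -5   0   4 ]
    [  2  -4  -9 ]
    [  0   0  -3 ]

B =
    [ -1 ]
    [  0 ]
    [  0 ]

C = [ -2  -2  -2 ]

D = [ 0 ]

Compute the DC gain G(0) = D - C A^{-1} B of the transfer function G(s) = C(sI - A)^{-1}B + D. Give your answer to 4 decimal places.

0.6000

G(0) = C(-A)^{-1}B + D = -C A^{-1} B + D.
det A = -60, so A^{-1} = (1/-60)·adj(A) = [[-1/5, 0, -4/15], [-1/10, -1/4, 37/60], [0, 0, -1/3]]
A^{-1} B = [1/5, 1/10, 0]^T
C A^{-1} B = -3/5
G(0) = D - C A^{-1} B = 0 - (-3/5) = 3/5 ≈ 0.6000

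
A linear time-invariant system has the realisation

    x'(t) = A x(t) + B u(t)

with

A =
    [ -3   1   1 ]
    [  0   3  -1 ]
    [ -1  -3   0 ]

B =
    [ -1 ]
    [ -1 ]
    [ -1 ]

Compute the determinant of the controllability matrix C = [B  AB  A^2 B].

AB = [[1], [-2], [4]]
A^2B = [[-1], [-10], [5]]
Controllability matrix C = [B  AB  A^2B] = [[-1, 1, -1], [-1, -2, -10], [-1, 4, 5]]
Expanding along the first row, det(C) = (-1)·((-2)·5 - (-10)·4) - 1·((-1)·5 - (-10)·(-1)) + (-1)·((-1)·4 - (-2)·(-1)) = (-1)·30 - 1·(-15) + (-1)·(-6) = -9
Since det(C) ≠ 0, rank(C) = 3 and the system is completely controllable.

-9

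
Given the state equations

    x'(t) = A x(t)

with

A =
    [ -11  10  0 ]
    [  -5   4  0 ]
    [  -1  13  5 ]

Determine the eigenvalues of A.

-6, -1, 5

det(sI - A) = s^3 - (tr A)s^2 + (M11 + M22 + M33)s - det A, where Mii is the 2×2 principal minor of A obtained by deleting row i and column i.
tr A = (-11) + 4 + 5 = -2; M11 = 4·5 - 0·13 = 20 - 0 = 20; M22 = (-11)·5 - 0·(-1) = -55 - 0 = -55; M33 = (-11)·4 - 10·(-5) = -44 - (-50) = 6; sum of minors = -29.
det A = (-11)·(4·5 - 0·13) - 10·((-5)·5 - 0·(-1)) + 0·((-5)·13 - 4·(-1)) = (-11)·20 - 10·(-25) + 0·(-61) = 30.
So p(s) = det(sI - A) = s^3 + 2s^2 - 29s - 30.
Rational-root test: any integer root divides -30. Testing small divisors, s = -1 works: p(-1) = -1 + 2 + 29 + (-30) = 0, so (s + 1) is a factor.
Dividing, p(s) = (s + 1)(s^2 + s - 30).
Factor s^2 + s - 30: two numbers with sum -1 and product -30 are 5 and -6, so s^2 + s - 30 = (s - 5)(s + 6).
Hence p(s) = (s - 5) (s + 1) (s + 6), with roots -6, -1, 5.
At least one eigenvalue has non-negative real part, so the system is not asymptotically stable.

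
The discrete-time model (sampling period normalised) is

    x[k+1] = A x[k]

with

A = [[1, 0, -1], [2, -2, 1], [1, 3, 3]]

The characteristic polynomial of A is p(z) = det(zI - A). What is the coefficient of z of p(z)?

Expand det(zI - A) for the 3×3 matrix.
p(z) = z^3 - 2z^2 - 7z + 17.
(Check: constant term = det(-A) = (-1)^3 det A = 17; coefficient of z^2 = -tr A = -2.)
The coefficient of z is -7.

-7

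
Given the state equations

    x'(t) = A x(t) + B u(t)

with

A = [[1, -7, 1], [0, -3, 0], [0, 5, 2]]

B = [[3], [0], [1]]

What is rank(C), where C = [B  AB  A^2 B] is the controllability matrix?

2

AB = [[4], [0], [2]]
A^2B = [[6], [0], [4]]
Controllability matrix C = [B  AB  A^2B] = [[3, 4, 6], [0, 0, 0], [1, 2, 4]]
Row 2 of C is identically zero, so rank(C) ≤ 2.
The 2×2 minor from rows 1, 3, columns 1, 2 is 3·2 - 4·1 = 6 - 4 = 2 ≠ 0, so rank(C) = 2.
rank(C) = 2 < n = 3, so the pair (A, B) is not completely controllable.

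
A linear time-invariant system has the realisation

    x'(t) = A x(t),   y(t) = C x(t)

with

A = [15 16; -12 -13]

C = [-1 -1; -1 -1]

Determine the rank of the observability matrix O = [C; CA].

CA = [[-3, -3], [-3, -3]]
Observability matrix O = [C; CA] = [[-1, -1], [-1, -1], [-3, -3], [-3, -3]]
Every row of O is a scalar multiple of row 1 = [-1, -1] (multipliers 1, 1, 3, 3), so the rows span a one-dimensional space.
O ≠ 0, hence rank(O) = 1.
rank(O) = 1 < n = 2, so the pair (A, C) is not completely observable.

1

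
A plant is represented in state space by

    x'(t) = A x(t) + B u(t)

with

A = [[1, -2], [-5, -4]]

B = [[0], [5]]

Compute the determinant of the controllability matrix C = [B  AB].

50

AB = [[-10], [-20]]
Controllability matrix C = [B  AB] = [[0, -10], [5, -20]]
det(C) = 0·(-20) - (-10)·5 = 0 - (-50) = 50
Since det(C) ≠ 0, rank(C) = 2 and the system is completely controllable.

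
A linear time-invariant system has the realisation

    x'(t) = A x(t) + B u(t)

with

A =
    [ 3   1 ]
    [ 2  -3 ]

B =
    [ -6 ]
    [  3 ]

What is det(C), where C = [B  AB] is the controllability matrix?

171

AB = [[-15], [-21]]
Controllability matrix C = [B  AB] = [[-6, -15], [3, -21]]
det(C) = (-6)·(-21) - (-15)·3 = 126 - (-45) = 171
Since det(C) ≠ 0, rank(C) = 2 and the system is completely controllable.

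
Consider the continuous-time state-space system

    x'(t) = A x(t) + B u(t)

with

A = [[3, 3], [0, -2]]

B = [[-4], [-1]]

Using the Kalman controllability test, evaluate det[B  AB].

AB = [[-15], [2]]
Controllability matrix C = [B  AB] = [[-4, -15], [-1, 2]]
det(C) = (-4)·2 - (-15)·(-1) = -8 - 15 = -23
Since det(C) ≠ 0, rank(C) = 2 and the system is completely controllable.

-23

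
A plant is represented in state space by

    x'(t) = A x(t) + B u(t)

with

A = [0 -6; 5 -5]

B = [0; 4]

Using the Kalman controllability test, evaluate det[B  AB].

96

AB = [[-24], [-20]]
Controllability matrix C = [B  AB] = [[0, -24], [4, -20]]
det(C) = 0·(-20) - (-24)·4 = 0 - (-96) = 96
Since det(C) ≠ 0, rank(C) = 2 and the system is completely controllable.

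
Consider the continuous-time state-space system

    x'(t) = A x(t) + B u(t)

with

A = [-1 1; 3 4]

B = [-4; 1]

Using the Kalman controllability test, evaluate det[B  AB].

27

AB = [[5], [-8]]
Controllability matrix C = [B  AB] = [[-4, 5], [1, -8]]
det(C) = (-4)·(-8) - 5·1 = 32 - 5 = 27
Since det(C) ≠ 0, rank(C) = 2 and the system is completely controllable.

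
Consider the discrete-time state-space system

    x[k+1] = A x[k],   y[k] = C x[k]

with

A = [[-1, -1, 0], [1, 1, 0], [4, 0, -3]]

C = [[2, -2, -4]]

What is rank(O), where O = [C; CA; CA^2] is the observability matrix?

CA = [[-20, -4, 12]]
CA^2 = [[64, 16, -36]]
Observability matrix O = [C; CA; CA^2] = [[2, -2, -4], [-20, -4, 12], [64, 16, -36]]
det(O) = 2·((-4)·(-36) - 12·16) - (-2)·((-20)·(-36) - 12·64) + (-4)·((-20)·16 - (-4)·64) = 2·(-48) - (-2)·(-48) + (-4)·(-64) = 64 ≠ 0, so rank(O) = 3.
rank(O) = 3 = n, so the pair (A, C) is completely observable.

3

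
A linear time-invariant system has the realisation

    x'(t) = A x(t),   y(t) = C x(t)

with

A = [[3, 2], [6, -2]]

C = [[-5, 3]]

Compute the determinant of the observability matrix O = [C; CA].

CA = [[3, -16]]
Observability matrix O = [C; CA] = [[-5, 3], [3, -16]]
det(O) = (-5)·(-16) - 3·3 = 80 - 9 = 71
Since det(O) ≠ 0, rank(O) = 2 and the system is completely observable.

71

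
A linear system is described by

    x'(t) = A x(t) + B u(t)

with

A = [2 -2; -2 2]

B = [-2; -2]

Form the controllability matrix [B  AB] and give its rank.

1

AB = [[0], [0]]
Controllability matrix C = [B  AB] = [[-2, 0], [-2, 0]]
Every column of C is a scalar multiple of column 1 = [-2, -2] (multipliers 1, 0), so the columns span a one-dimensional space.
C ≠ 0, hence rank(C) = 1.
rank(C) = 1 < n = 2, so the pair (A, B) is not completely controllable.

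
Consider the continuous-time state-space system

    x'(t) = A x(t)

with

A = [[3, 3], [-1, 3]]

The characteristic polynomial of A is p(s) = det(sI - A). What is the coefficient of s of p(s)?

For a 2×2 matrix, det(sI - A) = s^2 - (tr A)s + det A.
tr A = 6, det A = 12.
So p(s) = s^2 - 6s + 12.
The coefficient of s is -6.

-6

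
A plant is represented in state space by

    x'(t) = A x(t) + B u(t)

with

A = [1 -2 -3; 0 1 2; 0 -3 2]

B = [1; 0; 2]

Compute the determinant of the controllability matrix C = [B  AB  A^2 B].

16

AB = [[-5], [4], [4]]
A^2B = [[-25], [12], [-4]]
Controllability matrix C = [B  AB  A^2B] = [[1, -5, -25], [0, 4, 12], [2, 4, -4]]
Expanding along the first row, det(C) = 1·(4·(-4) - 12·4) - (-5)·(0·(-4) - 12·2) + (-25)·(0·4 - 4·2) = 1·(-64) - (-5)·(-24) + (-25)·(-8) = 16
Since det(C) ≠ 0, rank(C) = 3 and the system is completely controllable.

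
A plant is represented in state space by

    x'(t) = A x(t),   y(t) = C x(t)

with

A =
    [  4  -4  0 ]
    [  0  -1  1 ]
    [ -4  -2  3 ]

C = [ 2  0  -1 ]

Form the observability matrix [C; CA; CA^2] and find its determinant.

CA = [[12, -6, -3]]
CA^2 = [[60, -36, -15]]
Observability matrix O = [C; CA; CA^2] = [[2, 0, -1], [12, -6, -3], [60, -36, -15]]
Expanding along the first row, det(O) = 2·((-6)·(-15) - (-3)·(-36)) - 0·(12·(-15) - (-3)·60) + (-1)·(12·(-36) - (-6)·60) = 2·(-18) - 0·0 + (-1)·(-72) = 36
Since det(O) ≠ 0, rank(O) = 3 and the system is completely observable.

36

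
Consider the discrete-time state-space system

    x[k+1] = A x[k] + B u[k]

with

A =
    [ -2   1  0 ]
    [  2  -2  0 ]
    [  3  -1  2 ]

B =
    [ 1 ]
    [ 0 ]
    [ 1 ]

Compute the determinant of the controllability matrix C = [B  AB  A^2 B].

AB = [[-2], [2], [5]]
A^2B = [[6], [-8], [2]]
Controllability matrix C = [B  AB  A^2B] = [[1, -2, 6], [0, 2, -8], [1, 5, 2]]
Expanding along the first row, det(C) = 1·(2·2 - (-8)·5) - (-2)·(0·2 - (-8)·1) + 6·(0·5 - 2·1) = 1·44 - (-2)·8 + 6·(-2) = 48
Since det(C) ≠ 0, rank(C) = 3 and the system is completely controllable.

48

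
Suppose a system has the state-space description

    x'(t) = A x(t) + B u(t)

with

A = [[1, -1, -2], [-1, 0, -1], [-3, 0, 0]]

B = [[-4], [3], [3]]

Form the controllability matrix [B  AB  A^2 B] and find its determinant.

AB = [[-13], [1], [12]]
A^2B = [[-38], [1], [39]]
Controllability matrix C = [B  AB  A^2B] = [[-4, -13, -38], [3, 1, 1], [3, 12, 39]]
Expanding along the first row, det(C) = (-4)·(1·39 - 1·12) - (-13)·(3·39 - 1·3) + (-38)·(3·12 - 1·3) = (-4)·27 - (-13)·114 + (-38)·33 = 120
Since det(C) ≠ 0, rank(C) = 3 and the system is completely controllable.

120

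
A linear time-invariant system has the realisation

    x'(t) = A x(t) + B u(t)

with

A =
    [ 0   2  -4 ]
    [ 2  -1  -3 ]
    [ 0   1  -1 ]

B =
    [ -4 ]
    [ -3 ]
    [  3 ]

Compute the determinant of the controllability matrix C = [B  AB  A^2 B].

56

AB = [[-18], [-14], [-6]]
A^2B = [[-4], [-4], [-8]]
Controllability matrix C = [B  AB  A^2B] = [[-4, -18, -4], [-3, -14, -4], [3, -6, -8]]
Expanding along the first row, det(C) = (-4)·((-14)·(-8) - (-4)·(-6)) - (-18)·((-3)·(-8) - (-4)·3) + (-4)·((-3)·(-6) - (-14)·3) = (-4)·88 - (-18)·36 + (-4)·60 = 56
Since det(C) ≠ 0, rank(C) = 3 and the system is completely controllable.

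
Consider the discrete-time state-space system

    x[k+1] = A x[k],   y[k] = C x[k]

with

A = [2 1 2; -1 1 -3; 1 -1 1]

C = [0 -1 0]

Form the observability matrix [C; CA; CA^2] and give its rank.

3

CA = [[1, -1, 3]]
CA^2 = [[6, -3, 8]]
Observability matrix O = [C; CA; CA^2] = [[0, -1, 0], [1, -1, 3], [6, -3, 8]]
det(O) = 0·((-1)·8 - 3·(-3)) - (-1)·(1·8 - 3·6) + 0·(1·(-3) - (-1)·6) = 0·1 - (-1)·(-10) + 0·3 = -10 ≠ 0, so rank(O) = 3.
rank(O) = 3 = n, so the pair (A, C) is completely observable.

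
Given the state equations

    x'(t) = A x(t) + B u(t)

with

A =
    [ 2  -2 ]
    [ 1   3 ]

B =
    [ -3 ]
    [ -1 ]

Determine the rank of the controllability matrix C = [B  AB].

2

AB = [[-4], [-6]]
Controllability matrix C = [B  AB] = [[-3, -4], [-1, -6]]
det(C) = (-3)·(-6) - (-4)·(-1) = 18 - 4 = 14 ≠ 0, so rank(C) = 2.
rank(C) = 2 = n, so the pair (A, B) is completely controllable.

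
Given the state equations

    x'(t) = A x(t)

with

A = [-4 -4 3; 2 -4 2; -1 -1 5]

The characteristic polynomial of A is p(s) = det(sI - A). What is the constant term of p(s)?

Expand det(sI - A) for the 3×3 matrix.
p(s) = s^3 + 3s^2 - 11s - 102.
(Check: constant term = det(-A) = (-1)^3 det A = -102; coefficient of s^2 = -tr A = 3.)
The constant term is -102.

-102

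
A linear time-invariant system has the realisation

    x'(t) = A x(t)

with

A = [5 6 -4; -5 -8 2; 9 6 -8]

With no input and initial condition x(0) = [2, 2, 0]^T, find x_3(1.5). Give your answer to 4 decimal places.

0.5793

det(sI - A) = s^3 - (tr A)s^2 + (M11 + M22 + M33)s - det A, where Mii is the 2×2 principal minor of A obtained by deleting row i and column i.
tr A = 5 + (-8) + (-8) = -11; M11 = (-8)·(-8) - 2·6 = 64 - 12 = 52; M22 = 5·(-8) - (-4)·9 = -40 - (-36) = -4; M33 = 5·(-8) - 6·(-5) = -40 - (-30) = -10; sum of minors = 38.
det A = 5·((-8)·(-8) - 2·6) - 6·((-5)·(-8) - 2·9) + (-4)·((-5)·6 - (-8)·9) = 5·52 - 6·22 + (-4)·42 = -40.
So p(s) = det(sI - A) = s^3 + 11s^2 + 38s + 40.
Rational-root test: any integer root divides 40. Testing small divisors, s = -2 works: p(-2) = -8 + 44 + (-76) + 40 = 0, so (s + 2) is a factor.
Dividing, p(s) = (s + 2)(s^2 + 9s + 20).
Factor s^2 + 9s + 20: two numbers with sum -9 and product 20 are -4 and -5, so s^2 + 9s + 20 = (s + 4)(s + 5).
Hence p(s) = (s + 2) (s + 4) (s + 5), with roots -5, -4, -2.
The eigenvalues -5, -4, -2 are distinct and real, so A is diagonalisable and x(t) = e^{At} x(0) = V diag(e^{λ_i t}) V^{-1} x(0), where the columns of V are the eigenvectors.
λ = -5: A - (-5)I = [[10, 6, -4], [-5, -3, 2], [9, 6, -3]]. v must be orthogonal to every row; (row 1) × (row 3) = [6, -6, 6], so take v_1 = [1, -1, 1]^T.
λ = -4: A - (-4)I = [[9, 6, -4], [-5, -4, 2], [9, 6, -4]]. v must be orthogonal to every row; (row 1) × (row 2) = [-4, 2, -6], so take v_2 = [2, -1, 3]^T.
λ = -2: A - (-2)I = [[7, 6, -4], [-5, -6, 2], [9, 6, -6]]. v must be orthogonal to every row; (row 1) × (row 2) = [-12, 6, -12], so take v_3 = [2, -1, 2]^T.
V = [v_1 v_2 v_3] = [[1, 2, 2], [-1, -1, -1], [1, 3, 2]] has det V = -1, so V^{-1} = adj(V)/det V = [[-1, -2, 0], [-1, 0, 1], [2, 1, -1]].
Modal coordinates z(0) = V^{-1} x(0): (-1)·2 + (-2)·2 + 0·0 = -6; (-1)·2 + 0·2 + 1·0 = -2; 2·2 + 1·2 + (-1)·0 = 6; so z(0) = [-6, -2, 6]^T.
x_3(t) = Σ_i (v_i)_3 · z_i(0) · e^{λ_i t} (row 3 of V times the modal terms).
x_3(1.5) = 1·(-6)·e^{-5·1.5} + 3·(-2)·e^{-4·1.5} + 2·6·e^{-2·1.5} = (-6)·0.000553 + (-6)·0.002479 + 12·0.049787 = 0.5793.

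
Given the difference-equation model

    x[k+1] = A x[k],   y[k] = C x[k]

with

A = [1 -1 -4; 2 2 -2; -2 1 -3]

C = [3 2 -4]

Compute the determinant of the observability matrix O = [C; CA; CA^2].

CA = [[15, -3, -4]]
CA^2 = [[17, -25, -42]]
Observability matrix O = [C; CA; CA^2] = [[3, 2, -4], [15, -3, -4], [17, -25, -42]]
Expanding along the first row, det(O) = 3·((-3)·(-42) - (-4)·(-25)) - 2·(15·(-42) - (-4)·17) + (-4)·(15·(-25) - (-3)·17) = 3·26 - 2·(-562) + (-4)·(-324) = 2498
Since det(O) ≠ 0, rank(O) = 3 and the system is completely observable.

2498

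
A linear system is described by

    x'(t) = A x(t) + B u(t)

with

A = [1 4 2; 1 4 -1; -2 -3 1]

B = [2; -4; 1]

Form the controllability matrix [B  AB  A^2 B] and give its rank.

3

AB = [[-12], [-15], [9]]
A^2B = [[-54], [-81], [78]]
Controllability matrix C = [B  AB  A^2B] = [[2, -12, -54], [-4, -15, -81], [1, 9, 78]]
det(C) = 2·((-15)·78 - (-81)·9) - (-12)·((-4)·78 - (-81)·1) + (-54)·((-4)·9 - (-15)·1) = 2·(-441) - (-12)·(-231) + (-54)·(-21) = -2520 ≠ 0, so rank(C) = 3.
rank(C) = 3 = n, so the pair (A, B) is completely controllable.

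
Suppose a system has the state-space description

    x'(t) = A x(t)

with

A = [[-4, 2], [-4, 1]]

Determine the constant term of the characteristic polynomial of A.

For a 2×2 matrix, det(sI - A) = s^2 - (tr A)s + det A.
tr A = -3, det A = 4.
So p(s) = s^2 + 3s + 4.
The constant term is 4.

4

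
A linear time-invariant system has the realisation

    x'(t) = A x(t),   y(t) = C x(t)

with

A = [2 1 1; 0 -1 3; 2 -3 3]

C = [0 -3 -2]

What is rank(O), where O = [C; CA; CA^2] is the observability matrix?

CA = [[-4, 9, -15]]
CA^2 = [[-38, 32, -22]]
Observability matrix O = [C; CA; CA^2] = [[0, -3, -2], [-4, 9, -15], [-38, 32, -22]]
det(O) = 0·(9·(-22) - (-15)·32) - (-3)·((-4)·(-22) - (-15)·(-38)) + (-2)·((-4)·32 - 9·(-38)) = 0·282 - (-3)·(-482) + (-2)·214 = -1874 ≠ 0, so rank(O) = 3.
rank(O) = 3 = n, so the pair (A, C) is completely observable.

3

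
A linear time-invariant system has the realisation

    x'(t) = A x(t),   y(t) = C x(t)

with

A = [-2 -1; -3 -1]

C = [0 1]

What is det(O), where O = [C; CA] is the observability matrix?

CA = [[-3, -1]]
Observability matrix O = [C; CA] = [[0, 1], [-3, -1]]
det(O) = 0·(-1) - 1·(-3) = 0 - (-3) = 3
Since det(O) ≠ 0, rank(O) = 2 and the system is completely observable.

3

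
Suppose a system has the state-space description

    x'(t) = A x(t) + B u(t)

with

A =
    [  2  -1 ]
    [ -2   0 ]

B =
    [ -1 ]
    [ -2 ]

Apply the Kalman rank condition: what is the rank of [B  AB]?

2

AB = [[0], [2]]
Controllability matrix C = [B  AB] = [[-1, 0], [-2, 2]]
det(C) = (-1)·2 - 0·(-2) = -2 - 0 = -2 ≠ 0, so rank(C) = 2.
rank(C) = 2 = n, so the pair (A, B) is completely controllable.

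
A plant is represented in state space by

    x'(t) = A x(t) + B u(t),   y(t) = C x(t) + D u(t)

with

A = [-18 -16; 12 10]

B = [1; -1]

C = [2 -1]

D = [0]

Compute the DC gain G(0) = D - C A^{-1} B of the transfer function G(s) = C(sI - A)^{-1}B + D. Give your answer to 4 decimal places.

G(0) = C(-A)^{-1}B + D = -C A^{-1} B + D.
det A = 12, so A^{-1} = (1/12)·adj(A) = [[5/6, 4/3], [-1, -3/2]]
A^{-1} B = [-1/2, 1/2]^T
C A^{-1} B = -3/2
G(0) = D - C A^{-1} B = 0 - (-3/2) = 3/2 ≈ 1.5000

1.5000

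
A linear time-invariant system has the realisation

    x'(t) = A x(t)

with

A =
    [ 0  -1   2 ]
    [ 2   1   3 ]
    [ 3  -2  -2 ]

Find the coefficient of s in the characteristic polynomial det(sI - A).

Expand det(sI - A) for the 3×3 matrix.
p(s) = s^3 + s^2 + 27.
(Check: constant term = det(-A) = (-1)^3 det A = 27; coefficient of s^2 = -tr A = 1.)
The coefficient of s is 0.

0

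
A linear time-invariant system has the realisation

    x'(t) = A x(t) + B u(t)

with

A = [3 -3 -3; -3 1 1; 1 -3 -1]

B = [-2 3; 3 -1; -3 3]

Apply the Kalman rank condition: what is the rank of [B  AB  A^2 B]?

AB = [[-6, 3], [6, -7], [-8, 3]]
A^2B = [[-12, 21], [16, -13], [-16, 21]]
Controllability matrix C = [B  AB  A^2B] = [[-2, 3, -6, 3, -12, 21], [3, -1, 6, -7, 16, -13], [-3, 3, -8, 3, -16, 21]]
Take the 3×3 submatrix of C formed by columns 1, 2, 3: [[-2, 3, -6], [3, -1, 6], [-3, 3, -8]]. Its determinant is (-2)·((-1)·(-8) - 6·3) - 3·(3·(-8) - 6·(-3)) + (-6)·(3·3 - (-1)·(-3)) = (-2)·(-10) - 3·(-6) + (-6)·6 = 2 ≠ 0.
So rank(C) ≥ 3; since C has 3 rows, rank(C) = 3.
rank(C) = 3 = n, so the pair (A, B) is completely controllable.

3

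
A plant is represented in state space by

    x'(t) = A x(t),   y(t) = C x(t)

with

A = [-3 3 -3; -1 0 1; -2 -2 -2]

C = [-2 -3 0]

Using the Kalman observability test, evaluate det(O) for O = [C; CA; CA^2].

-1152

CA = [[9, -6, 3]]
CA^2 = [[-27, 21, -39]]
Observability matrix O = [C; CA; CA^2] = [[-2, -3, 0], [9, -6, 3], [-27, 21, -39]]
Expanding along the first row, det(O) = (-2)·((-6)·(-39) - 3·21) - (-3)·(9·(-39) - 3·(-27)) + 0·(9·21 - (-6)·(-27)) = (-2)·171 - (-3)·(-270) + 0·27 = -1152
Since det(O) ≠ 0, rank(O) = 3 and the system is completely observable.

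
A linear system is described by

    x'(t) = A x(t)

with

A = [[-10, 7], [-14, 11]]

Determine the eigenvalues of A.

det(sI - A) = s^2 - (tr A)s + det A, with tr A = (-10) + 11 = 1 and det A = (-10)·11 - 7·(-14) = -110 - (-98) = -12.
So p(s) = det(sI - A) = s^2 - s - 12.
Factor s^2 - s - 12: two numbers with sum 1 and product -12 are 4 and -3, so s^2 - s - 12 = (s - 4)(s + 3).
Hence p(s) = (s - 4) (s + 3), with roots -3, 4.
At least one eigenvalue has non-negative real part, so the system is not asymptotically stable.

-3, 4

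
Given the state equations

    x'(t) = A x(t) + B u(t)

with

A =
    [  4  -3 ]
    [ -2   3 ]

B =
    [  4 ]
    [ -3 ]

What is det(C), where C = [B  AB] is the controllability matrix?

7

AB = [[25], [-17]]
Controllability matrix C = [B  AB] = [[4, 25], [-3, -17]]
det(C) = 4·(-17) - 25·(-3) = -68 - (-75) = 7
Since det(C) ≠ 0, rank(C) = 2 and the system is completely controllable.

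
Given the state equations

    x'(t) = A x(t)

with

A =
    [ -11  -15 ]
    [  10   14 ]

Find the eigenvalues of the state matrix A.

det(sI - A) = s^2 - (tr A)s + det A, with tr A = (-11) + 14 = 3 and det A = (-11)·14 - (-15)·10 = -154 - (-150) = -4.
So p(s) = det(sI - A) = s^2 - 3s - 4.
Factor s^2 - 3s - 4: two numbers with sum 3 and product -4 are 4 and -1, so s^2 - 3s - 4 = (s - 4)(s + 1).
Hence p(s) = (s - 4) (s + 1), with roots -1, 4.
At least one eigenvalue has non-negative real part, so the system is not asymptotically stable.

-1, 4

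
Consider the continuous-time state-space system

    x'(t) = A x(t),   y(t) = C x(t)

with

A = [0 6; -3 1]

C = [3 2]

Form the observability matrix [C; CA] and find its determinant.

72

CA = [[-6, 20]]
Observability matrix O = [C; CA] = [[3, 2], [-6, 20]]
det(O) = 3·20 - 2·(-6) = 60 - (-12) = 72
Since det(O) ≠ 0, rank(O) = 2 and the system is completely observable.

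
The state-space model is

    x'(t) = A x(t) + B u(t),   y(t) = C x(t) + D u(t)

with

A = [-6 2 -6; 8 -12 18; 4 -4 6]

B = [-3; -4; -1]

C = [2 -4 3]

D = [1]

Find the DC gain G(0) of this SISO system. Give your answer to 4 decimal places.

5.0000

G(0) = C(-A)^{-1}B + D = -C A^{-1} B + D.
det A = -48, so A^{-1} = (1/-48)·adj(A) = [[0, -1/4, 3/4], [-1/2, 1/4, -5/4], [-1/3, 1/3, -7/6]]
A^{-1} B = [1/4, 7/4, 5/6]^T
C A^{-1} B = -4
G(0) = D - C A^{-1} B = 1 - (-4) = 5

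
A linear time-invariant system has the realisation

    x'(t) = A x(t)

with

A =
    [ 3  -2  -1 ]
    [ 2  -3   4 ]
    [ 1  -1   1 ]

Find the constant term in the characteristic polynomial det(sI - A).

2

Expand det(sI - A) for the 3×3 matrix.
p(s) = s^3 - s^2 + 2.
(Check: constant term = det(-A) = (-1)^3 det A = 2; coefficient of s^2 = -tr A = -1.)
The constant term is 2.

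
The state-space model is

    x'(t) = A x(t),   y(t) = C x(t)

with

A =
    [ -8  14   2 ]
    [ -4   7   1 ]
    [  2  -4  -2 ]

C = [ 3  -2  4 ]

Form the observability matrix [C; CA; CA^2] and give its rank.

2

CA = [[-8, 12, -4]]
CA^2 = [[8, -12, 4]]
Observability matrix O = [C; CA; CA^2] = [[3, -2, 4], [-8, 12, -4], [8, -12, 4]]
The columns c1, c2, c3 of O are linearly dependent: -2·c1 - c2 + c3 = 0 (check each entry), so rank(O) ≤ 2.
The 2×2 minor from rows 1, 2, columns 1, 2 is 3·12 - (-2)·(-8) = 36 - 16 = 20 ≠ 0, so rank(O) = 2.
rank(O) = 2 < n = 3, so the pair (A, C) is not completely observable.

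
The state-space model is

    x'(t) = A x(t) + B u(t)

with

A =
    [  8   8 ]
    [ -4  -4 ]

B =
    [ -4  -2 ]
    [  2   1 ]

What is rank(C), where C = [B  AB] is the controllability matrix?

AB = [[-16, -8], [8, 4]]
Controllability matrix C = [B  AB] = [[-4, -2, -16, -8], [2, 1, 8, 4]]
Every column of C is a scalar multiple of column 1 = [-4, 2] (multipliers 1, 1/2, 4, 2), so the columns span a one-dimensional space.
C ≠ 0, hence rank(C) = 1.
rank(C) = 1 < n = 2, so the pair (A, B) is not completely controllable.

1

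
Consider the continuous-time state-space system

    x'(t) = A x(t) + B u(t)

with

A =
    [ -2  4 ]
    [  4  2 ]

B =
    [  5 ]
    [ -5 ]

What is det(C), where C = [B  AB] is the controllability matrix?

-100

AB = [[-30], [10]]
Controllability matrix C = [B  AB] = [[5, -30], [-5, 10]]
det(C) = 5·10 - (-30)·(-5) = 50 - 150 = -100
Since det(C) ≠ 0, rank(C) = 2 and the system is completely controllable.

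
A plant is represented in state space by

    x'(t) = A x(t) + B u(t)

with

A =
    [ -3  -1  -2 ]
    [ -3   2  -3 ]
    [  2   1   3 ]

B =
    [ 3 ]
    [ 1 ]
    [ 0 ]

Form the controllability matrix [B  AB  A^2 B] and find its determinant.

332

AB = [[-10], [-7], [7]]
A^2B = [[23], [-5], [-6]]
Controllability matrix C = [B  AB  A^2B] = [[3, -10, 23], [1, -7, -5], [0, 7, -6]]
Expanding along the first row, det(C) = 3·((-7)·(-6) - (-5)·7) - (-10)·(1·(-6) - (-5)·0) + 23·(1·7 - (-7)·0) = 3·77 - (-10)·(-6) + 23·7 = 332
Since det(C) ≠ 0, rank(C) = 3 and the system is completely controllable.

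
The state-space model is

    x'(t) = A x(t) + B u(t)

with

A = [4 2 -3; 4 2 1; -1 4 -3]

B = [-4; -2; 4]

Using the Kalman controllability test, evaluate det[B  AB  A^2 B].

AB = [[-32], [-16], [-16]]
A^2B = [[-112], [-176], [16]]
Controllability matrix C = [B  AB  A^2B] = [[-4, -32, -112], [-2, -16, -176], [4, -16, 16]]
Expanding along the first row, det(C) = (-4)·((-16)·16 - (-176)·(-16)) - (-32)·((-2)·16 - (-176)·4) + (-112)·((-2)·(-16) - (-16)·4) = (-4)·(-3072) - (-32)·672 + (-112)·96 = 23040
Since det(C) ≠ 0, rank(C) = 3 and the system is completely controllable.

23040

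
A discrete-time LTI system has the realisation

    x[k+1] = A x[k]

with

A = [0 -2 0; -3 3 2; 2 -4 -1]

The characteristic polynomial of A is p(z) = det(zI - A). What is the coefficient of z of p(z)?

Expand det(zI - A) for the 3×3 matrix.
p(z) = z^3 - 2z^2 - z + 2.
(Check: constant term = det(-A) = (-1)^3 det A = 2; coefficient of z^2 = -tr A = -2.)
The coefficient of z is -1.

-1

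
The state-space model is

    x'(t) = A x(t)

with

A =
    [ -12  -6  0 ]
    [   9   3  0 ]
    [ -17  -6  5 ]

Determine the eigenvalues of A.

det(sI - A) = s^3 - (tr A)s^2 + (M11 + M22 + M33)s - det A, where Mii is the 2×2 principal minor of A obtained by deleting row i and column i.
tr A = (-12) + 3 + 5 = -4; M11 = 3·5 - 0·(-6) = 15 - 0 = 15; M22 = (-12)·5 - 0·(-17) = -60 - 0 = -60; M33 = (-12)·3 - (-6)·9 = -36 - (-54) = 18; sum of minors = -27.
det A = (-12)·(3·5 - 0·(-6)) - (-6)·(9·5 - 0·(-17)) + 0·(9·(-6) - 3·(-17)) = (-12)·15 - (-6)·45 + 0·(-3) = 90.
So p(s) = det(sI - A) = s^3 + 4s^2 - 27s - 90.
Rational-root test: any integer root divides -90. Testing small divisors, s = -3 works: p(-3) = -27 + 36 + 81 + (-90) = 0, so (s + 3) is a factor.
Dividing, p(s) = (s + 3)(s^2 + s - 30).
Factor s^2 + s - 30: two numbers with sum -1 and product -30 are 5 and -6, so s^2 + s - 30 = (s - 5)(s + 6).
Hence p(s) = (s - 5) (s + 3) (s + 6), with roots -6, -3, 5.
At least one eigenvalue has non-negative real part, so the system is not asymptotically stable.

-6, -3, 5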